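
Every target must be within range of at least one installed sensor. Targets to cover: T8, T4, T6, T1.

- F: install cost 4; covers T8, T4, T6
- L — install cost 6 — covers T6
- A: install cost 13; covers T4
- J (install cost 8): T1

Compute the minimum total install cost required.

This is an integer covering problem.
Choose F and J: together they cover T8, T4, T6, T1 — every target.
Total install cost: 4 + 8 = 12.
No cover costs less than 12.

12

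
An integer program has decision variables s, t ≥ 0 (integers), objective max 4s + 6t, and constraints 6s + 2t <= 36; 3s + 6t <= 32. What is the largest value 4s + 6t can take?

34

Relaxing integrality, the LP optimum is 37.07 at (s,t) = (5.07, 2.8), which is not an integer point.
(s,t)=(4,3): 6·4+2·3=30≤36, 3·4+6·3=30≤32, objective 34.
(s,t)=(5,2): 6·5+2·2=34≤36, 3·5+6·2=27≤32, objective 32.
(s,t)=(3,3): 6·3+2·3=24≤36, 3·3+6·3=27≤32, objective 30.
(s,t)=(4,2): 6·4+2·2=28≤36, 3·4+6·2=24≤32, objective 28.
The best lattice point is (4,3), giving 34.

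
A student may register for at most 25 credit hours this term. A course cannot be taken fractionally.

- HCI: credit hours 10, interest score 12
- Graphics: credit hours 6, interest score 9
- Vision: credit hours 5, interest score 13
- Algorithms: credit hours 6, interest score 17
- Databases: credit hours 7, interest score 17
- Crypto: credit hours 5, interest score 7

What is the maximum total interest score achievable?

56

Allowing fractional choices, the relaxed optimum would be about 57.4, but courses are indivisible.
Graphics + Algorithms + Databases + Crypto: credit hours 6 + 6 + 7 + 5 = 24 ≤ 25, interest score 9 + 17 + 17 + 7 = 50.
Graphics + Vision + Algorithms + Databases: credit hours 6 + 5 + 6 + 7 = 24 ≤ 25, interest score 9 + 13 + 17 + 17 = 56.
Vision + Algorithms + Databases + Crypto: credit hours 5 + 6 + 7 + 5 = 23 ≤ 25, interest score 13 + 17 + 17 + 7 = 54.
Best is Graphics, Vision, Algorithms, and Databases with total interest score 56.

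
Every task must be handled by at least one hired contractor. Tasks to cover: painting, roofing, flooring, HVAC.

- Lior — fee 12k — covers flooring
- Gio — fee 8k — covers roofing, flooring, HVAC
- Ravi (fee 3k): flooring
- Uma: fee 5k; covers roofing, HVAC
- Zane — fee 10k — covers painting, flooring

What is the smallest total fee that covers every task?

Choose Uma and Zane: together they cover painting, roofing, flooring, HVAC — every task.
Total fee: 5 + 10 = 15.

15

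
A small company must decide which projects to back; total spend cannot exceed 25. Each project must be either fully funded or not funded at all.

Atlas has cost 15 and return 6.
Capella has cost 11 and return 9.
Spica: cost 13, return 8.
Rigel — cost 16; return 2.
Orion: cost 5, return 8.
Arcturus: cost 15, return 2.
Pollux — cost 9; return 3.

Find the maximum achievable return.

20

Capella + Orion + Pollux: cost 11 + 5 + 9 = 25 ≤ 25, return 9 + 8 + 3 = 20.
Capella + Spica: cost 11 + 13 = 24 ≤ 25, return 9 + 8 = 17.
Capella + Orion: cost 11 + 5 = 16 ≤ 25, return 9 + 8 = 17.
Best is Capella, Orion, and Pollux with total return 20.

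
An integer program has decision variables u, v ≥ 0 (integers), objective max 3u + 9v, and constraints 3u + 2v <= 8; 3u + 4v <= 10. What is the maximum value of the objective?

18

Relaxing integrality, the LP optimum is 22.50 at (u,v) = (0, 2.5), which is not an integer point.
(u,v)=(0,2): 3·0+2·2=4≤8, 3·0+4·2=8≤10, objective 18.
(u,v)=(1,1): 3·1+2·1=5≤8, 3·1+4·1=7≤10, objective 12.
(u,v)=(0,1): 3·0+2·1=2≤8, 3·0+4·1=4≤10, objective 9.
The best lattice point is (0,2), giving 18.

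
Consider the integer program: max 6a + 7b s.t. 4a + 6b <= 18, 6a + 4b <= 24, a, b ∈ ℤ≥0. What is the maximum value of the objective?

25

Relaxing integrality, the LP optimum is 25.80 at (a,b) = (3.6, 0.6), which is not an integer point.
(a,b)=(3,1): 4·3+6·1=18≤18, 6·3+4·1=22≤24, objective 25.
(a,b)=(4,0): 4·4+6·0=16≤18, 6·4+4·0=24≤24, objective 24.
(a,b)=(2,1): 4·2+6·1=14≤18, 6·2+4·1=16≤24, objective 19.
The best lattice point is (3,1), giving 25.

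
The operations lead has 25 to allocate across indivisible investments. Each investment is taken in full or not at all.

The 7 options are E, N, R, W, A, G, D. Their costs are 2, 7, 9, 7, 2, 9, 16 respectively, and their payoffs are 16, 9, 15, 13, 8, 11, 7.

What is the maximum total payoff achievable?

Allowing fractional choices, the relaxed optimum would be about 58.4, but investments are indivisible.
E + R + W + A: cost 2 + 9 + 7 + 2 = 20 ≤ 25, payoff 16 + 15 + 13 + 8 = 52.
E + N + R + W: cost 2 + 7 + 9 + 7 = 25 ≤ 25, payoff 16 + 9 + 15 + 13 = 53.
Best is E, N, R, and W with total payoff 53.

53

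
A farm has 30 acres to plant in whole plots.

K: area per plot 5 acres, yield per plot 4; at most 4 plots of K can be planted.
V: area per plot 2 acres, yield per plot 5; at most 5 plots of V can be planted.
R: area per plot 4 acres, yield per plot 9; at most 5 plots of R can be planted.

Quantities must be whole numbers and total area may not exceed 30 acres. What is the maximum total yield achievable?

70

Take 5×V and 5×R: area 30 ≤ 30, yield 5·5 + 5·9 = 70.
V has the best ratio (5/2) and is taken to its limit of 5; remaining capacity is filled optimally with the others.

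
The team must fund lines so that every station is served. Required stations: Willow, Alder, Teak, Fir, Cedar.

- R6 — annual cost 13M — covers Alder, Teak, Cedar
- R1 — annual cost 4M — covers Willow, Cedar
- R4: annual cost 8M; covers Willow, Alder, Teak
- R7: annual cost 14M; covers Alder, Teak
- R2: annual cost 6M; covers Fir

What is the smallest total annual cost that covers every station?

This is a weighted set-cover instance.
Choose R1, R4, and R2: together they cover Willow, Alder, Teak, Fir, Cedar — every station.
Total annual cost: 4 + 8 + 6 = 18.
No cover costs less than 18.

18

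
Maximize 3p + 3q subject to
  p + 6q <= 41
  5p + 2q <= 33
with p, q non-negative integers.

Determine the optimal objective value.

30

(p,q)=(4,6): 1·4+6·6=40≤41, 5·4+2·6=32≤33, objective 30.
(p,q)=(4,5): 1·4+6·5=34≤41, 5·4+2·5=30≤33, objective 27.
(p,q)=(3,6): 1·3+6·6=39≤41, 5·3+2·6=27≤33, objective 27.
(p,q)=(3,5): 1·3+6·5=33≤41, 5·3+2·5=25≤33, objective 24.
No feasible integer point exceeds 30.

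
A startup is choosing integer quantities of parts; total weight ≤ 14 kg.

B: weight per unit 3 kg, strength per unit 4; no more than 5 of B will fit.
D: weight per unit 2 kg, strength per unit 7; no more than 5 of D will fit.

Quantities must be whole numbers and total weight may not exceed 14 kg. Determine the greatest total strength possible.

Take 1×B and 5×D: weight 13 ≤ 14, strength 1·4 + 5·7 = 39.
D has the best ratio (7/2) and is taken to its limit of 5; remaining capacity is filled optimally with the others.

39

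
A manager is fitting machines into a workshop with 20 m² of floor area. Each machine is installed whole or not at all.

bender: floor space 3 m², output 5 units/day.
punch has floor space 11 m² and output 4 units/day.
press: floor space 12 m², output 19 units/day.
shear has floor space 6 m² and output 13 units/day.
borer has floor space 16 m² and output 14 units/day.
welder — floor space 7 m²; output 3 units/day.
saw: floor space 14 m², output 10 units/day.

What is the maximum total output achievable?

32

Allowing fractional choices, the relaxed optimum would be about 35.4, but machines are indivisible.
bender + press: floor space 3 + 12 = 15 ≤ 20, output 5 + 19 = 24.
shear + saw: floor space 6 + 14 = 20 ≤ 20, output 13 + 10 = 23.
press + shear: floor space 12 + 6 = 18 ≤ 20, output 19 + 13 = 32.
Best is press and shear with total output 32.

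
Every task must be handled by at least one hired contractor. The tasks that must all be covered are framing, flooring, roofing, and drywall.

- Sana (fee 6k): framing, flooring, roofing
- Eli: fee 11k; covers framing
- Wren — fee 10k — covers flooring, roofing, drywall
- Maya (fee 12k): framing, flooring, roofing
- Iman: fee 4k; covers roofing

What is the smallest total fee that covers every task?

16

Choose Sana and Wren: together they cover framing, flooring, roofing, drywall — every task.
Total fee: 6 + 10 = 16.
No cover costs less than 16.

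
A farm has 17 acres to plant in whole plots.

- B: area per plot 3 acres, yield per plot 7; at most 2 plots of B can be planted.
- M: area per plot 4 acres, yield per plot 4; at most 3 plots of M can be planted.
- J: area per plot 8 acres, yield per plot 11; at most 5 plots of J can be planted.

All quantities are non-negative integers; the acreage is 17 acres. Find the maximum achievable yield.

25

Take 2×B and 1×J: area 14 ≤ 17, yield 2·7 + 1·11 = 25.
B has the best ratio (7/3) and is taken to its limit of 2; remaining capacity is filled optimally with the others.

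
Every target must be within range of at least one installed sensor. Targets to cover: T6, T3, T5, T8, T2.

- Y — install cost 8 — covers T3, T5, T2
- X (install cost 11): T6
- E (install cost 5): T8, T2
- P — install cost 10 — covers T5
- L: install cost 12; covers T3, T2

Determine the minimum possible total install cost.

Choose Y, X, and E: together they cover T6, T3, T5, T8, T2 — every target.
Total install cost: 8 + 11 + 5 = 24.
No cover costs less than 24.

24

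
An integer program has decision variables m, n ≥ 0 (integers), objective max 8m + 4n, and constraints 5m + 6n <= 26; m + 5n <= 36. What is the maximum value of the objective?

(m,n)=(5,0): 5·5+6·0=25≤26, 1·5+5·0=5≤36, objective 40.
(m,n)=(4,1): 5·4+6·1=26≤26, 1·4+5·1=9≤36, objective 36.
(m,n)=(4,0): 5·4+6·0=20≤26, 1·4+5·0=4≤36, objective 32.
The best lattice point is (5,0), giving 40.

40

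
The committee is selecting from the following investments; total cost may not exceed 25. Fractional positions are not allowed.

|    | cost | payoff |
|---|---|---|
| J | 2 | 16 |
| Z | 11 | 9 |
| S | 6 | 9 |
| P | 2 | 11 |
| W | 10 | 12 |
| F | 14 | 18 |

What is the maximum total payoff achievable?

54

This is a 0-1 knapsack instance.
Allowing fractional choices, the relaxed optimum would be about 55.2, but investments are indivisible.
J + S + P + F: cost 2 + 6 + 2 + 14 = 24 ≤ 25, payoff 16 + 9 + 11 + 18 = 54.
J + S + P + W: cost 2 + 6 + 2 + 10 = 20 ≤ 25, payoff 16 + 9 + 11 + 12 = 48.
Best is J, S, P, and F with total payoff 54.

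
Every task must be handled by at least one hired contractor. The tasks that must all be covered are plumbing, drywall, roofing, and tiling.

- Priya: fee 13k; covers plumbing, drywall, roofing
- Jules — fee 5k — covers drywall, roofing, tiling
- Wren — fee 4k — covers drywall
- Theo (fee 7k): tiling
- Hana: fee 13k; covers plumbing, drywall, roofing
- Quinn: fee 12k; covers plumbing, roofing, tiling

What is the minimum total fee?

16

The greedy cost-per-new-task heuristic would pick Jules and Quinn for 17, but a cheaper cover exists.
Choose Wren and Quinn: together they cover plumbing, drywall, roofing, tiling — every task.
Total fee: 4 + 12 = 16.
No cover costs less than 16.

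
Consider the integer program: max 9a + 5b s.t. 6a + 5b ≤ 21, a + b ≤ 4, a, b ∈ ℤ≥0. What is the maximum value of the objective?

(a,b)=(3,0): 6·3+5·0=18≤21, 1·3+1·0=3≤4, objective 27.
(a,b)=(2,1): 6·2+5·1=17≤21, 1·2+1·1=3≤4, objective 23.
(a,b)=(2,0): 6·2+5·0=12≤21, 1·2+1·0=2≤4, objective 18.
No feasible integer point exceeds 27.

27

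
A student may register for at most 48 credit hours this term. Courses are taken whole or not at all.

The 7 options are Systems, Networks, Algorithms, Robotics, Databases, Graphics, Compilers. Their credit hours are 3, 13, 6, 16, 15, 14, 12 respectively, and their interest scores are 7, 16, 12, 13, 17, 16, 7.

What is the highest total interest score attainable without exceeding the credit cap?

61

Allowing fractional choices, the relaxed optimum would be about 64.6, but courses are indivisible.
Systems + Networks + Algorithms + Graphics + Compilers: credit hours 3 + 13 + 6 + 14 + 12 = 48 ≤ 48, interest score 7 + 16 + 12 + 16 + 7 = 58.
Systems + Networks + Databases + Graphics: credit hours 3 + 13 + 15 + 14 = 45 ≤ 48, interest score 7 + 16 + 17 + 16 = 56.
Networks + Algorithms + Databases + Graphics: credit hours 13 + 6 + 15 + 14 = 48 ≤ 48, interest score 16 + 12 + 17 + 16 = 61.
Best is Networks, Algorithms, Databases, and Graphics with total interest score 61.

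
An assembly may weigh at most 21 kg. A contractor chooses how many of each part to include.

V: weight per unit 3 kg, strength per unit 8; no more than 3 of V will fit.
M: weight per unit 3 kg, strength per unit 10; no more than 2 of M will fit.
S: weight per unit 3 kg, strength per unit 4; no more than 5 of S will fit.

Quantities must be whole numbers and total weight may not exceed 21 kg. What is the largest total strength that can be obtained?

52

This is a bounded integer knapsack.
Take 3×V, 2×M, and 2×S: weight 21 ≤ 21, strength 3·8 + 2·10 + 2·4 = 52.
M has the best ratio (10/3) and is taken to its limit of 2; remaining capacity is filled optimally with the others.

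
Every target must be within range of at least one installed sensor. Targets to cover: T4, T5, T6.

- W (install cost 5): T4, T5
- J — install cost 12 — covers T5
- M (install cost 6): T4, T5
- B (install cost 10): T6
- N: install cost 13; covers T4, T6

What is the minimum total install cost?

15

This is an integer covering problem.
Choose W and B: together they cover T4, T5, T6 — every target.
Total install cost: 5 + 10 = 15.
No cover costs less than 15.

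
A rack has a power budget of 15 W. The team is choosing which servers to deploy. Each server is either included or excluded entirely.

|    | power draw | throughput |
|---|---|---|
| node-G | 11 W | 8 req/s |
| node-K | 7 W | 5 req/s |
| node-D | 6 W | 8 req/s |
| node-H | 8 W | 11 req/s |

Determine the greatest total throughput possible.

19

Treat it as a binary knapsack problem.
Allowing fractional choices, the relaxed optimum would be about 19.7, but servers are indivisible.
node-K + node-D: power draw 7 + 6 = 13 ≤ 15, throughput 5 + 8 = 13.
node-K + node-H: power draw 7 + 8 = 15 ≤ 15, throughput 5 + 11 = 16.
node-D + node-H: power draw 6 + 8 = 14 ≤ 15, throughput 8 + 11 = 19.
Best is node-D and node-H with total throughput 19.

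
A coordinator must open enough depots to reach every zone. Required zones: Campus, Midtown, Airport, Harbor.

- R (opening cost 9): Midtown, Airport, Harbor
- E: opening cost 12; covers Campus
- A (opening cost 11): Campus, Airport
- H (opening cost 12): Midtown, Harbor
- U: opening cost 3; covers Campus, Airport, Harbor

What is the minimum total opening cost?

This is an integer covering problem.
Choose R and U: together they cover Campus, Midtown, Airport, Harbor — every zone.
Total opening cost: 9 + 3 = 12.
No cover costs less than 12.

12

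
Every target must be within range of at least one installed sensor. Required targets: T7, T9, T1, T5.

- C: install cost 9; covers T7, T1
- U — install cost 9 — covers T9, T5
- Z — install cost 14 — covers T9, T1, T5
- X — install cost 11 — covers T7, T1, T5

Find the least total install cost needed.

18

This is a weighted set-cover instance.
The greedy cost-per-new-target heuristic would pick X and U for 20, but a cheaper cover exists.
Choose C and U: together they cover T7, T9, T1, T5 — every target.
Total install cost: 9 + 9 = 18.
No cover costs less than 18.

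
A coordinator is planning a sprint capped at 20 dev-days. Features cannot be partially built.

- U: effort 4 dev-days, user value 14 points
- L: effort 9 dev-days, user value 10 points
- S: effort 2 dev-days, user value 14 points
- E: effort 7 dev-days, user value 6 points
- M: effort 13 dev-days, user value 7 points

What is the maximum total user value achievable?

U + L + S: effort 4 + 9 + 2 = 15 ≤ 20, user value 14 + 10 + 14 = 38.
U + S + M: effort 4 + 2 + 13 = 19 ≤ 20, user value 14 + 14 + 7 = 35.
U + S + E: effort 4 + 2 + 7 = 13 ≤ 20, user value 14 + 14 + 6 = 34.
Best is U, L, and S with total user value 38.

38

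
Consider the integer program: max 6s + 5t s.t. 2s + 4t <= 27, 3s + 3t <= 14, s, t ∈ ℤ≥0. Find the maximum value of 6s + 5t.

(s,t)=(4,0): 2·4+4·0=8≤27, 3·4+3·0=12≤14, objective 24.
(s,t)=(3,1): 2·3+4·1=10≤27, 3·3+3·1=12≤14, objective 23.
(s,t)=(3,0): 2·3+4·0=6≤27, 3·3+3·0=9≤14, objective 18.
Maximum is 24 at (s,t)=(4,0).

24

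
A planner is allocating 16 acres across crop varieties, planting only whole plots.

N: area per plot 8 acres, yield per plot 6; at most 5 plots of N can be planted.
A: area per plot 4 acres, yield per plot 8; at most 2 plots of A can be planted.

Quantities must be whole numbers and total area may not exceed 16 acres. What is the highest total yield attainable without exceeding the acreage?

This is a bounded integer knapsack.
Take 1×N and 2×A: area 16 ≤ 16, yield 1·6 + 2·8 = 22.
A has the best ratio (8/4) and is taken to its limit of 2; remaining capacity is filled optimally with the others.

22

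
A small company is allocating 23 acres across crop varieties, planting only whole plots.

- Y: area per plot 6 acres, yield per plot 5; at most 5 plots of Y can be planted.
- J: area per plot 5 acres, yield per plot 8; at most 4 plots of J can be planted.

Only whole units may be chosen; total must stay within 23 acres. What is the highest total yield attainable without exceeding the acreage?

This is a bounded integer knapsack.
J has the best ratio (8/5); taking only J gives at most 4×8 = 32 (stopped by the area limit).
Optimal: 4×J: area 20 ≤ 23, yield 4·8 = 32.

32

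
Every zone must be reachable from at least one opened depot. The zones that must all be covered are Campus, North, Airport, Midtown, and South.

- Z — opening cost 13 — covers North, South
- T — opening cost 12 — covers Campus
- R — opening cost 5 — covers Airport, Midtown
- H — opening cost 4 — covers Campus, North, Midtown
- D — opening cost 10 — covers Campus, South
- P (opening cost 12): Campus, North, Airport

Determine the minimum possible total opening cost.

19

This is a weighted set-cover instance.
Choose R, H, and D: together they cover Campus, North, Airport, Midtown, South — every zone.
Total opening cost: 5 + 4 + 10 = 19.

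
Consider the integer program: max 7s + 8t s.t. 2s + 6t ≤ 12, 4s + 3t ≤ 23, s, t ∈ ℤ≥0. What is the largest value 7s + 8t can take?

(s,t)=(5,0) is feasible, giving 35.
(s,t)=(4,0) is feasible, giving 28.
Maximum is 35 at (s,t)=(5,0).

35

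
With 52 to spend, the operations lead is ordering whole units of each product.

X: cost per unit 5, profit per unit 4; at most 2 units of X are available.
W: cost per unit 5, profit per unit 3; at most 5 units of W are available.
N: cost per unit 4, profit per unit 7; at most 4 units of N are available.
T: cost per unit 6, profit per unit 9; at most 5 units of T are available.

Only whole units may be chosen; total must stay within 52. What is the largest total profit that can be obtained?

This is a bounded integer knapsack.
N has the best ratio (7/4); taking only N gives at most 4×7 = 28 (stopped by the supply cap of 4).
Mixing does better — 1×X, 4×N, and 5×T: cost 51 ≤ 52, profit 1·4 + 4·7 + 5·9 = 77.

77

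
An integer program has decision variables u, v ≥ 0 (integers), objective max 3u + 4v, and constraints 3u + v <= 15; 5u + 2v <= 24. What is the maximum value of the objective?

(u,v)=(0,12): 3·0+1·12=12≤15, 5·0+2·12=24≤24, objective 48.
(u,v)=(0,11): 3·0+1·11=11≤15, 5·0+2·11=22≤24, objective 44.
No feasible integer point exceeds 48.

48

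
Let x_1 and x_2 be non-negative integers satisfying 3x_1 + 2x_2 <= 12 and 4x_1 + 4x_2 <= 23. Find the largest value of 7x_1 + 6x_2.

32

The continuous relaxation peaks at (0.5, 5.25) with value 35.00; rounding to a feasible lattice point costs some objective.
(x_1,x_2)=(2,3): 3·2+2·3=12≤12, 4·2+4·3=20≤23, objective 32.
(x_1,x_2)=(1,4): 3·1+2·4=11≤12, 4·1+4·4=20≤23, objective 31.
(x_1,x_2)=(0,5): 3·0+2·5=10≤12, 4·0+4·5=20≤23, objective 30.
No feasible integer point exceeds 32.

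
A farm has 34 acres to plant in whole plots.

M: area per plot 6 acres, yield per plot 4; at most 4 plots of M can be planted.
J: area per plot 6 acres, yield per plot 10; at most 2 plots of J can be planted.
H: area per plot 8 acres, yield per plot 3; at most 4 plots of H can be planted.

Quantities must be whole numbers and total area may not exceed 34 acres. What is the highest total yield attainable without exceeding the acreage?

32

Take 3×M and 2×J: area 30 ≤ 34, yield 3·4 + 2·10 = 32.
J has the best ratio (10/6) and is taken to its limit of 2; remaining capacity is filled optimally with the others.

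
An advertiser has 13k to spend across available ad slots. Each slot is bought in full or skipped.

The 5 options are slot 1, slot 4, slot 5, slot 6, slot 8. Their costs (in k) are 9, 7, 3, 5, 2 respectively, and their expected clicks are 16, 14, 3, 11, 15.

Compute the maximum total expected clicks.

Allowing fractional choices, the relaxed optimum would be about 38.0, but ad slots are indivisible.
slot 4 + slot 8: cost 7 + 2 = 9 ≤ 13, expected clicks 14 + 15 = 29.
slot 4 + slot 5 + slot 8: cost 7 + 3 + 2 = 12 ≤ 13, expected clicks 14 + 3 + 15 = 32.
slot 1 + slot 8: cost 9 + 2 = 11 ≤ 13, expected clicks 16 + 15 = 31.
Best is slot 4, slot 5, and slot 8 with total expected clicks 32.

32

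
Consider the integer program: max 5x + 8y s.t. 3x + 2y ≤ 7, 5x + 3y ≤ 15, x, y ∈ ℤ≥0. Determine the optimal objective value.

Relaxing integrality, the LP optimum is 28.00 at (x,y) = (0, 3.5), which is not an integer point.
(x,y)=(0,3): 3·0+2·3=6≤7, 5·0+3·3=9≤15, objective 24.
(x,y)=(1,2): 3·1+2·2=7≤7, 5·1+3·2=11≤15, objective 21.
(x,y)=(0,2): 3·0+2·2=4≤7, 5·0+3·2=6≤15, objective 16.
Maximum is 24 at (x,y)=(0,3).

24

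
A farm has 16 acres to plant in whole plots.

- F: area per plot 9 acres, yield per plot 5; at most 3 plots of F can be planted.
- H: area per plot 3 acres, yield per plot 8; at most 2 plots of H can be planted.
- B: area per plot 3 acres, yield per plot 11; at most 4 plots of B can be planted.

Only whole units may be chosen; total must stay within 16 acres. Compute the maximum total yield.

Take 1×H and 4×B: area 15 ≤ 16, yield 1·8 + 4·11 = 52.
B has the best ratio (11/3) and is taken to its limit of 4; remaining capacity is filled optimally with the others.

52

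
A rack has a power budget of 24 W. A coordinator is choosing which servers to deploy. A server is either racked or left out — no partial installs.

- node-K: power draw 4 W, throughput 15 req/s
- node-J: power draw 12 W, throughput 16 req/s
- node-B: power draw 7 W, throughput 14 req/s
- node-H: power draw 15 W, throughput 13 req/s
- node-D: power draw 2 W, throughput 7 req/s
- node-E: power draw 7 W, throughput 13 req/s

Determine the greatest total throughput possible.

Allowing fractional choices, the relaxed optimum would be about 54.3, but servers are indivisible.
node-K + node-J + node-E: power draw 4 + 12 + 7 = 23 ≤ 24, throughput 15 + 16 + 13 = 44.
node-K + node-J + node-B: power draw 4 + 12 + 7 = 23 ≤ 24, throughput 15 + 16 + 14 = 45.
node-K + node-B + node-D + node-E: power draw 4 + 7 + 2 + 7 = 20 ≤ 24, throughput 15 + 14 + 7 + 13 = 49.
Best is node-K, node-B, node-D, and node-E with total throughput 49.

49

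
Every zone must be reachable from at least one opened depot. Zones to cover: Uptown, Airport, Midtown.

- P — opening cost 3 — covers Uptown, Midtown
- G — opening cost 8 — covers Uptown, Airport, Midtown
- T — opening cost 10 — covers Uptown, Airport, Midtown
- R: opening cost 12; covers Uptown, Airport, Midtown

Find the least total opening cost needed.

8

The greedy cost-per-new-zone heuristic would pick P and G for 11, but a cheaper cover exists.
G alone covers Uptown, Airport, Midtown — every zone.
Total opening cost: 8.
No cover costs less than 8.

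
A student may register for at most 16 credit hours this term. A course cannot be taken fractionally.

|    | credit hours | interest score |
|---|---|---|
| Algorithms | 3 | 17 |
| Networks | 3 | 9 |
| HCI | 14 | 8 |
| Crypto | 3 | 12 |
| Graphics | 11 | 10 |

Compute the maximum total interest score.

Take Algorithms, Networks, and Crypto: credit hours 3 + 3 + 3 = 9 ≤ 16, interest score 17 + 9 + 12 = 38.
No other feasible combination does better.

38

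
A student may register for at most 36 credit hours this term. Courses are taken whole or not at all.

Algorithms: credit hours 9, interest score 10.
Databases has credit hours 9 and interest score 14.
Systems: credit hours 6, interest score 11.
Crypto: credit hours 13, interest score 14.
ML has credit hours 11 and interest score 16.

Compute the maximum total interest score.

Allowing fractional choices, the relaxed optimum would be about 52.1, but courses are indivisible.
Algorithms + Databases + Systems + ML: credit hours 9 + 9 + 6 + 11 = 35 ≤ 36, interest score 10 + 14 + 11 + 16 = 51.
Databases + Crypto + ML: credit hours 9 + 13 + 11 = 33 ≤ 36, interest score 14 + 14 + 16 = 44.
Databases + Systems + ML: credit hours 9 + 6 + 11 = 26 ≤ 36, interest score 14 + 11 + 16 = 41.
Best is Algorithms, Databases, Systems, and ML with total interest score 51.

51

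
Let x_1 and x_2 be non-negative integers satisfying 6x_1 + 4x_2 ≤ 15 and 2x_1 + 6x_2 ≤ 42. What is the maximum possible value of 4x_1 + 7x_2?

21

(x_1,x_2)=(0,3) is feasible, giving 21.
(x_1,x_2)=(1,2) is feasible, giving 18.
(x_1,x_2)=(0,2) is feasible, giving 14.
No feasible integer point exceeds 21.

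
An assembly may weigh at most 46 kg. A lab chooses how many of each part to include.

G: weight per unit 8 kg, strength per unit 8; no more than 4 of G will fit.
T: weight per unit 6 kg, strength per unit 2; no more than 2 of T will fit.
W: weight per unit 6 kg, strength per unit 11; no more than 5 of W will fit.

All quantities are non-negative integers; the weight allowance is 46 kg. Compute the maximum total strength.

Take 2×G and 5×W: weight 46 ≤ 46, strength 2·8 + 5·11 = 71.
W has the best ratio (11/6) and is taken to its limit of 5; remaining capacity is filled optimally with the others.

71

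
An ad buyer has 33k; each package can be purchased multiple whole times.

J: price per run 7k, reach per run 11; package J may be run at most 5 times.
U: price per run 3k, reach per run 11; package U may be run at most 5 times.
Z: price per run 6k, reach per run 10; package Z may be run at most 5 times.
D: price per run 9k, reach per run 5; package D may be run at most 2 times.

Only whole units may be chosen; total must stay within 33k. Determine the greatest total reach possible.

Take 5×U and 3×Z: price 33 ≤ 33, reach 5·11 + 3·10 = 85.
U has the best ratio (11/3) and is taken to its limit of 5; remaining capacity is filled optimally with the others.

85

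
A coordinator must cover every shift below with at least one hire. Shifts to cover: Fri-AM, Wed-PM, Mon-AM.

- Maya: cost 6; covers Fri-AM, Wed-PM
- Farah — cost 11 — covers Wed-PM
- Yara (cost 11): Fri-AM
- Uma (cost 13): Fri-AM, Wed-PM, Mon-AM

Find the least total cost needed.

13

The greedy cost-per-new-shift heuristic would pick Maya and Uma for 19, but a cheaper cover exists.
Uma alone covers Fri-AM, Wed-PM, Mon-AM — every shift.
Total cost: 13.
No cover costs less than 13.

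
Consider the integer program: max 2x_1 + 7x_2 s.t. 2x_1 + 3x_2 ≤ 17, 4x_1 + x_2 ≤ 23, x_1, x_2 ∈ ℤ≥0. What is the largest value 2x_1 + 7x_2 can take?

37

(x_1,x_2)=(1,5) is feasible, giving 37.
(x_1,x_2)=(0,5) is feasible, giving 35.
(x_1,x_2)=(2,4) is feasible, giving 32.
Maximum is 37 at (x_1,x_2)=(1,5).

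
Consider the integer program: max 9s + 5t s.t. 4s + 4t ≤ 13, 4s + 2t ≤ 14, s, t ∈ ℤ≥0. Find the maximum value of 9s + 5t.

(s,t)=(3,0) is feasible, giving 27.
(s,t)=(2,1) is feasible, giving 23.
(s,t)=(2,0) is feasible, giving 18.
The best lattice point is (3,0), giving 27.

27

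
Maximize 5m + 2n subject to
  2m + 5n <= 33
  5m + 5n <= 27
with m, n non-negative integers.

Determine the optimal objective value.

25

The continuous relaxation peaks at (5.4, 0) with value 27.00; rounding to a feasible lattice point costs some objective.
(m,n)=(5,0): 2·5+5·0=10≤33, 5·5+5·0=25≤27, objective 25.
(m,n)=(4,1): 2·4+5·1=13≤33, 5·4+5·1=25≤27, objective 22.
No feasible integer point exceeds 25.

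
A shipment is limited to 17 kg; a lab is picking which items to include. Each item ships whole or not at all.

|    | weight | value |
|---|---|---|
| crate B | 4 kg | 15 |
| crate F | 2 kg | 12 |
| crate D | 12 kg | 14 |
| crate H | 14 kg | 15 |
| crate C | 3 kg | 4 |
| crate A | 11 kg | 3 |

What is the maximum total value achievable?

Take crate B, crate F, and crate C: weight 4 + 2 + 3 = 9 ≤ 17, value 15 + 12 + 4 = 31.
No other feasible combination does better.

31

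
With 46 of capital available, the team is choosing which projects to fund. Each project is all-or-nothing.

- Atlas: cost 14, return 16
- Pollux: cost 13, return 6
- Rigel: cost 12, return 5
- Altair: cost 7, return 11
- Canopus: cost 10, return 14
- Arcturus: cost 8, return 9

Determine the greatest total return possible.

50

This is an integer program with binary decision variables.
Atlas + Altair + Canopus + Arcturus: cost 14 + 7 + 10 + 8 = 39 ≤ 46, return 16 + 11 + 14 + 9 = 50.
Atlas + Rigel + Altair + Canopus: cost 14 + 12 + 7 + 10 = 43 ≤ 46, return 16 + 5 + 11 + 14 = 46.
Atlas + Pollux + Altair + Canopus: cost 14 + 13 + 7 + 10 = 44 ≤ 46, return 16 + 6 + 11 + 14 = 47.
Best is Atlas, Altair, Canopus, and Arcturus with total return 50.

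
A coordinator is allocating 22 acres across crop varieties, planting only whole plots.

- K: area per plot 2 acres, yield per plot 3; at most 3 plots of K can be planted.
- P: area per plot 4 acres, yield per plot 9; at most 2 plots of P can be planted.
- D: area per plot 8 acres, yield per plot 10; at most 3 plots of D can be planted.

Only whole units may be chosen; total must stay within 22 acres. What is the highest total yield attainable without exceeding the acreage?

Take 3×K, 2×P, and 1×D: area 22 ≤ 22, yield 3·3 + 2·9 + 1·10 = 37.
P has the best ratio (9/4) and is taken to its limit of 2; remaining capacity is filled optimally with the others.

37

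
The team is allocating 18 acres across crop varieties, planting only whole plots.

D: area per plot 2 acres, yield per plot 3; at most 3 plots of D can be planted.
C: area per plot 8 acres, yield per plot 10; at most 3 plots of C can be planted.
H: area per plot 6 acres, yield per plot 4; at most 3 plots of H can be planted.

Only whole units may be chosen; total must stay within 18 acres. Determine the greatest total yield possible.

23

This is a bounded integer knapsack.
1×D and 2×C: area 18 ≤ 18, yield 1·3 + 2·10 = 23.
2×C: area 16 ≤ 18, yield 2·10 = 20.
Best is 23.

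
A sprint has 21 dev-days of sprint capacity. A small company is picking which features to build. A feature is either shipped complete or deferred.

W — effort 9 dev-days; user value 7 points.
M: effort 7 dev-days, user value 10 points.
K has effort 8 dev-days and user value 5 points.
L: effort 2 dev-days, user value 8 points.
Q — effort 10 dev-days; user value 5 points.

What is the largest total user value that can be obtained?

Allowing fractional choices, the relaxed optimum would be about 26.9, but features are indivisible.
W + M + L: effort 9 + 7 + 2 = 18 ≤ 21, user value 7 + 10 + 8 = 25.
M + L + Q: effort 7 + 2 + 10 = 19 ≤ 21, user value 10 + 8 + 5 = 23.
M + K + L: effort 7 + 8 + 2 = 17 ≤ 21, user value 10 + 5 + 8 = 23.
Best is W, M, and L with total user value 25.

25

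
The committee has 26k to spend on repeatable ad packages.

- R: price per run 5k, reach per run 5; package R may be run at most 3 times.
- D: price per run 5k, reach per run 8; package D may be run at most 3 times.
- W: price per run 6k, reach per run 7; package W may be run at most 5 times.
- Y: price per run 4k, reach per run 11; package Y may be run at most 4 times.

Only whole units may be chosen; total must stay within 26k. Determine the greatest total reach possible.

60

Y has the best ratio (11/4); taking only Y gives at most 4×11 = 44 (stopped by the supply cap of 4).
Mixing does better — 2×D and 4×Y: price 26 ≤ 26, reach 2·8 + 4·11 = 60.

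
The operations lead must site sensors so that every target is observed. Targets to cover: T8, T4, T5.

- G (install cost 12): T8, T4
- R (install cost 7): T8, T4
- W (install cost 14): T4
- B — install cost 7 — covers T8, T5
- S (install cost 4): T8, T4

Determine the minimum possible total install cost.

11

Choose B and S: together they cover T8, T4, T5 — every target.
Total install cost: 7 + 4 = 11.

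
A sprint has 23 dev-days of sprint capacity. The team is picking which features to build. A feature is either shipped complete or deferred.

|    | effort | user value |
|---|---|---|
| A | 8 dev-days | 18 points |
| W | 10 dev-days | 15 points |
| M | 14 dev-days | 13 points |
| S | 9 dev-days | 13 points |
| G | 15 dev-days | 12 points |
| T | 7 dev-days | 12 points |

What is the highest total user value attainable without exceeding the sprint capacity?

33

Allowing fractional choices, the relaxed optimum would be about 42.0, but features are indivisible.
A + W: effort 8 + 10 = 18 ≤ 23, user value 18 + 15 = 33.
A + S: effort 8 + 9 = 17 ≤ 23, user value 18 + 13 = 31.
Best is A and W with total user value 33.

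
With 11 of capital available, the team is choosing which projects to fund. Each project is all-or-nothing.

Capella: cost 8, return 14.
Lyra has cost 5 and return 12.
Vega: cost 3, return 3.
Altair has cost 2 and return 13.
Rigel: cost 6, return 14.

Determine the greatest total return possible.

Take Vega, Altair, and Rigel: cost 3 + 2 + 6 = 11 ≤ 11, return 3 + 13 + 14 = 30.
No other feasible combination does better.

30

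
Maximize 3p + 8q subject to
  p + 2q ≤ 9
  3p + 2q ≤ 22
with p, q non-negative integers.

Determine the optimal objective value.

The continuous relaxation peaks at (0, 4.5) with value 36.00; rounding to a feasible lattice point costs some objective.
(p,q)=(1,4): 1·1+2·4=9≤9, 3·1+2·4=11≤22, objective 35.
(p,q)=(0,4): 1·0+2·4=8≤9, 3·0+2·4=8≤22, objective 32.
No feasible integer point exceeds 35.

35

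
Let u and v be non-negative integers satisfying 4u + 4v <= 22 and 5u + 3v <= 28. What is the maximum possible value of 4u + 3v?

(u,v)=(5,0): 4·5+4·0=20≤22, 5·5+3·0=25≤28, objective 20.
(u,v)=(4,1): 4·4+4·1=20≤22, 5·4+3·1=23≤28, objective 19.
(u,v)=(4,0): 4·4+4·0=16≤22, 5·4+3·0=20≤28, objective 16.
The best lattice point is (5,0), giving 20.

20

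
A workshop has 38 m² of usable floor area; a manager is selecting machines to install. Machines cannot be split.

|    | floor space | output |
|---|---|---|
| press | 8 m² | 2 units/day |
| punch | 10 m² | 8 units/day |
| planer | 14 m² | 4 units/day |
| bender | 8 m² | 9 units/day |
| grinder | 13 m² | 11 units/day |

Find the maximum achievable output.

Allowing fractional choices, the relaxed optimum would be about 30.0, but machines are indivisible.
planer + bender + grinder: floor space 14 + 8 + 13 = 35 ≤ 38, output 4 + 9 + 11 = 24.
punch + bender + grinder: floor space 10 + 8 + 13 = 31 ≤ 38, output 8 + 9 + 11 = 28.
Best is punch, bender, and grinder with total output 28.

28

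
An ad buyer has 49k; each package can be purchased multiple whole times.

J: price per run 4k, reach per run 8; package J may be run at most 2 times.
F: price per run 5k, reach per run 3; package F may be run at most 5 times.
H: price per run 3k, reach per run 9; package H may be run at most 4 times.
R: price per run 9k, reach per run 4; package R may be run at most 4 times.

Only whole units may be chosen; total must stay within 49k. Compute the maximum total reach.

H has the best ratio (9/3); taking only H gives at most 4×9 = 36 (stopped by the supply cap of 4).
Mixing does better — 2×J, 4×F, 4×H, and 1×R: price 49 ≤ 49, reach 2·8 + 4·3 + 4·9 + 1·4 = 68.

68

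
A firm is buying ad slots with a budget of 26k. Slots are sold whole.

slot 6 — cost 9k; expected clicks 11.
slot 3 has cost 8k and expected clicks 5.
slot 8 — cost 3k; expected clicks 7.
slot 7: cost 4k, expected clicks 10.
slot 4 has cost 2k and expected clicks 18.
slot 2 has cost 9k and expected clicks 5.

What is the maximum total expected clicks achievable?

Treat it as a binary knapsack problem.
slot 6 + slot 3 + slot 8 + slot 7 + slot 4: cost 9 + 8 + 3 + 4 + 2 = 26 ≤ 26, expected clicks 11 + 5 + 7 + 10 + 18 = 51.
slot 6 + slot 8 + slot 7 + slot 4: cost 9 + 3 + 4 + 2 = 18 ≤ 26, expected clicks 11 + 7 + 10 + 18 = 46.
Best is slot 6, slot 3, slot 8, slot 7, and slot 4 with total expected clicks 51.

51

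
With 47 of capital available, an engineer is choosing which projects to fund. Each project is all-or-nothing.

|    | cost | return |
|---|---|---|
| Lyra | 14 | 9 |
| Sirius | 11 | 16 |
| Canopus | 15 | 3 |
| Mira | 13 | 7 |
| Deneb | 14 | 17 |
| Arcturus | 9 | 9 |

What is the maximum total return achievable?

This is an integer program with binary decision variables.
Sirius + Mira + Deneb + Arcturus: cost 11 + 13 + 14 + 9 = 47 ≤ 47, return 16 + 7 + 17 + 9 = 49.
Lyra + Sirius + Deneb: cost 14 + 11 + 14 = 39 ≤ 47, return 9 + 16 + 17 = 42.
Sirius + Deneb + Arcturus: cost 11 + 14 + 9 = 34 ≤ 47, return 16 + 17 + 9 = 42.
Best is Sirius, Mira, Deneb, and Arcturus with total return 49.

49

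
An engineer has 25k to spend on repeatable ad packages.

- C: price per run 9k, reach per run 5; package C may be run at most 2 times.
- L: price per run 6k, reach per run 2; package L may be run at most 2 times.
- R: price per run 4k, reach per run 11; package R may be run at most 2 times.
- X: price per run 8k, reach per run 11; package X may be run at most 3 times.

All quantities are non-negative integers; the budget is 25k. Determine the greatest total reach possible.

44

Take 2×R and 2×X: price 24 ≤ 25, reach 2·11 + 2·11 = 44.
R has the best ratio (11/4) and is taken to its limit of 2; remaining capacity is filled optimally with the others.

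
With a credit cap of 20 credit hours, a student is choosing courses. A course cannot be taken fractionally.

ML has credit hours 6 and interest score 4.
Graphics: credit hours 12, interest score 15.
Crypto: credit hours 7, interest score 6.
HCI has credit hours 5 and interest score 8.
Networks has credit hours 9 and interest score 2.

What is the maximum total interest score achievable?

Take Graphics and HCI: credit hours 12 + 5 = 17 ≤ 20, interest score 15 + 8 = 23.
No other feasible combination does better.

23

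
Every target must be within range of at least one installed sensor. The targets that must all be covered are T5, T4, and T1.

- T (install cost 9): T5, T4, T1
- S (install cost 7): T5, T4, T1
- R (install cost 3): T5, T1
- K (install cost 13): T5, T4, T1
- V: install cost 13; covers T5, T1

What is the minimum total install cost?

7

This is an integer covering problem.
The greedy cost-per-new-target heuristic would pick R and S for 10, but a cheaper cover exists.
S alone covers T5, T4, T1 — every target.
Total install cost: 7.
No cover costs less than 7.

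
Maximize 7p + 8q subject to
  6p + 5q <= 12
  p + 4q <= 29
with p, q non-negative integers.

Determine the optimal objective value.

Relaxing integrality, the LP optimum is 19.20 at (p,q) = (0, 2.4), which is not an integer point.
(p,q)=(0,2): 6·0+5·2=10≤12, 1·0+4·2=8≤29, objective 16.
(p,q)=(1,1): 6·1+5·1=11≤12, 1·1+4·1=5≤29, objective 15.
(p,q)=(0,1): 6·0+5·1=5≤12, 1·0+4·1=4≤29, objective 8.
The best lattice point is (0,2), giving 16.

16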